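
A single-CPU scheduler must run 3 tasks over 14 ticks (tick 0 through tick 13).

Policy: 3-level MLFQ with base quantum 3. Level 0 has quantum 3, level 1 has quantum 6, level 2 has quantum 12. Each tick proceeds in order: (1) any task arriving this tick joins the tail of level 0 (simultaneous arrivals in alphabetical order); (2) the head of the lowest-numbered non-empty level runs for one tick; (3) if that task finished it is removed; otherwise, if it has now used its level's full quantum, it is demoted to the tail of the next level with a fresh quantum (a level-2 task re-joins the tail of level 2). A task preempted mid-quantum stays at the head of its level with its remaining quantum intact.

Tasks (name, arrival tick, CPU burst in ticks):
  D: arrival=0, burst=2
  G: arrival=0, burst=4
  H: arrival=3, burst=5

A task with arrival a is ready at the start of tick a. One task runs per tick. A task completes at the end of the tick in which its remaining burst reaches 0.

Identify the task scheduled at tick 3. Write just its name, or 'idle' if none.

t=0: L0/L1/L2 = DG/-/- → run D
t=1: L0/L1/L2 = DG/-/- → run D
t=2: L0/L1/L2 = G/-/- → run G
t=3: L0/L1/L2 = GH/-/- → run G
t=4: L0/L1/L2 = GH/-/- → run G
t=5: L0/L1/L2 = H/G/- → run H
t=6: L0/L1/L2 = H/G/- → run H
t=7: L0/L1/L2 = H/G/- → run H
t=8: L0/L1/L2 = -/GH/- → run G
t=9: L0/L1/L2 = -/H/- → run H
t=10: L0/L1/L2 = -/H/- → run H
t=11: (idle)
t=12: (idle)
t=13: (idle)

running at tick 3 = G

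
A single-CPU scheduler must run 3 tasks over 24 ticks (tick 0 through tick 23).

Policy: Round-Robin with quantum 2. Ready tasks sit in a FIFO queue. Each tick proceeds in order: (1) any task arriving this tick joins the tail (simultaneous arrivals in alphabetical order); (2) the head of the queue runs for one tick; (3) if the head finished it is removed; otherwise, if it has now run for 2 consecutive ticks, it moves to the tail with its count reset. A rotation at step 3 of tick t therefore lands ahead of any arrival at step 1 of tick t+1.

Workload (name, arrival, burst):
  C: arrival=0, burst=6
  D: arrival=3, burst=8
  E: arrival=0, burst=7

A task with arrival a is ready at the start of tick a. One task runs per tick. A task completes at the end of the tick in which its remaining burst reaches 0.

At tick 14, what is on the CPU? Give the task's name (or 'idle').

t=0: queue=[C,E] q_used=0 → run C
t=1: queue=[C,E] q_used=1 → run C
t=2: queue=[E,C] q_used=0 → run E
t=3: queue=[E,C,D] q_used=1 → run E
t=4: queue=[C,D,E] q_used=0 → run C
t=5: queue=[C,D,E] q_used=1 → run C
t=6: queue=[D,E,C] q_used=0 → run D
t=7: queue=[D,E,C] q_used=1 → run D
t=8: queue=[E,C,D] q_used=0 → run E
t=9: queue=[E,C,D] q_used=1 → run E
t=10: queue=[C,D,E] q_used=0 → run C
t=11: queue=[C,D,E] q_used=1 → run C
t=12: queue=[D,E] q_used=0 → run D
t=13: queue=[D,E] q_used=1 → run D
t=14: queue=[E,D] q_used=0 → run E
t=15: queue=[E,D] q_used=1 → run E
t=16: queue=[D,E] q_used=0 → run D
t=17: queue=[D,E] q_used=1 → run D
t=18: queue=[E,D] q_used=0 → run E
t=19: queue=[D] q_used=0 → run D
t=20: queue=[D] q_used=1 → run D
t=21: (idle)
t=22: (idle)
t=23: (idle)

running at tick 14 = E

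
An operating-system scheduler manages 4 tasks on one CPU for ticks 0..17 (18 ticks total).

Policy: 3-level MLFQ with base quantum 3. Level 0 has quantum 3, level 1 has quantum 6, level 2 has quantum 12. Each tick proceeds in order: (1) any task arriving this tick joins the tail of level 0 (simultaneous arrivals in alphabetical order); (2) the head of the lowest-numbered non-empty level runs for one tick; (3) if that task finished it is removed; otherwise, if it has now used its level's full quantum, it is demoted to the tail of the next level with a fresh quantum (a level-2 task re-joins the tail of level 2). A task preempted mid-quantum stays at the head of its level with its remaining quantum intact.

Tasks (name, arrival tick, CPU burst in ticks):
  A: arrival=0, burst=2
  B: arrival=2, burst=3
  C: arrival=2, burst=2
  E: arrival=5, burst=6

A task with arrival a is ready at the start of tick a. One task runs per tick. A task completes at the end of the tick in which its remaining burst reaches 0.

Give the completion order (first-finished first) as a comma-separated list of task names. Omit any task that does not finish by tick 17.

t=0: L0/L1/L2 = A/-/- → run A
t=1: L0/L1/L2 = A/-/- → run A
t=2: L0/L1/L2 = BC/-/- → run B
t=3: L0/L1/L2 = BC/-/- → run B
t=4: L0/L1/L2 = BC/-/- → run B
t=5: L0/L1/L2 = CE/-/- → run C
t=6: L0/L1/L2 = CE/-/- → run C
t=7: L0/L1/L2 = E/-/- → run E
t=8: L0/L1/L2 = E/-/- → run E
t=9: L0/L1/L2 = E/-/- → run E
t=10: L0/L1/L2 = -/E/- → run E
t=11: L0/L1/L2 = -/E/- → run E
t=12: L0/L1/L2 = -/E/- → run E
t=13: (idle)
t=14: (idle)
t=15: (idle)
t=16: (idle)
t=17: (idle)

completion order = A, B, C, E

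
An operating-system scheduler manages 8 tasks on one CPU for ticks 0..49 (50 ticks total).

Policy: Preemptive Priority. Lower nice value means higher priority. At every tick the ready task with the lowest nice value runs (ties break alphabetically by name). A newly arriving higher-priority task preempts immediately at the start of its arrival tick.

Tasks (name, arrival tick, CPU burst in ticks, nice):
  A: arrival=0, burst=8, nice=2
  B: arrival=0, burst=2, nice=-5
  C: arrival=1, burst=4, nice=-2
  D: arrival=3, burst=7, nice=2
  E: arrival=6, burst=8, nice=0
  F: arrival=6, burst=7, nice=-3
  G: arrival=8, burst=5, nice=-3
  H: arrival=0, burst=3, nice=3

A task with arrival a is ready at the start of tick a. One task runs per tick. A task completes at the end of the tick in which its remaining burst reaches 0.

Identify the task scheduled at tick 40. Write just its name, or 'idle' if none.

running at tick 40 = D

t=0: ready={A,B,H} → run B
t=1: ready={A,B,C,H} → run B
t=2: ready={A,C,H} → run C
t=3: ready={A,C,D,H} → run C
t=4: ready={A,C,D,H} → run C
t=5: ready={A,C,D,H} → run C
t=6: ready={A,D,E,F,H} → run F
t=7: ready={A,D,E,F,H} → run F
t=8: ready={A,D,E,F,G,H} → run F
t=9: ready={A,D,E,F,G,H} → run F
t=10: ready={A,D,E,F,G,H} → run F
t=11: ready={A,D,E,F,G,H} → run F
t=12: ready={A,D,E,F,G,H} → run F
t=13: ready={A,D,E,G,H} → run G
t=14: ready={A,D,E,G,H} → run G
t=15: ready={A,D,E,G,H} → run G
t=16: ready={A,D,E,G,H} → run G
t=17: ready={A,D,E,G,H} → run G
t=18: ready={A,D,E,H} → run E
t=19: ready={A,D,E,H} → run E
t=20: ready={A,D,E,H} → run E
t=21: ready={A,D,E,H} → run E
t=22: ready={A,D,E,H} → run E
t=23: ready={A,D,E,H} → run E
t=24: ready={A,D,E,H} → run E
t=25: ready={A,D,E,H} → run E
t=26: ready={A,D,H} → run A
t=27: ready={A,D,H} → run A
t=28: ready={A,D,H} → run A
t=29: ready={A,D,H} → run A
t=30: ready={A,D,H} → run A
t=31: ready={A,D,H} → run A
t=32: ready={A,D,H} → run A
t=33: ready={A,D,H} → run A
t=34: ready={D,H} → run D
t=35: ready={D,H} → run D
t=36: ready={D,H} → run D
t=37: ready={D,H} → run D
t=38: ready={D,H} → run D
t=39: ready={D,H} → run D
t=40: ready={D,H} → run D
t=41: ready={H} → run H
t=42: ready={H} → run H
t=43: ready={H} → run H
t=44: (idle)
t=45: (idle)
t=46: (idle)
t=47: (idle)
t=48: (idle)
t=49: (idle)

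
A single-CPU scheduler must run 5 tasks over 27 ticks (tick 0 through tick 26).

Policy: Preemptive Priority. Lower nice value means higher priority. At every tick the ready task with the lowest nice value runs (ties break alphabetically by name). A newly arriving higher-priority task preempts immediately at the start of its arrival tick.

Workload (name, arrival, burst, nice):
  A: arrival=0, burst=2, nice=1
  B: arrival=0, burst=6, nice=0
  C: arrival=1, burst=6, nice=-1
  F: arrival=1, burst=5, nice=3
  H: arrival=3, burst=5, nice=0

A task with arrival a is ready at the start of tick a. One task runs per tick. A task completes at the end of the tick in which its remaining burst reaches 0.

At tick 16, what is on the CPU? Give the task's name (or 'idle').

t=0: ready={A,B} → run B
t=1: ready={A,B,C,F} → run C
t=2: ready={A,B,C,F} → run C
t=3: ready={A,B,C,F,H} → run C
t=4: ready={A,B,C,F,H} → run C
t=5: ready={A,B,C,F,H} → run C
t=6: ready={A,B,C,F,H} → run C
t=7: ready={A,B,F,H} → run B
t=8: ready={A,B,F,H} → run B
t=9: ready={A,B,F,H} → run B
t=10: ready={A,B,F,H} → run B
t=11: ready={A,B,F,H} → run B
t=12: ready={A,F,H} → run H
t=13: ready={A,F,H} → run H
t=14: ready={A,F,H} → run H
t=15: ready={A,F,H} → run H
t=16: ready={A,F,H} → run H
t=17: ready={A,F} → run A
t=18: ready={A,F} → run A
t=19: ready={F} → run F
t=20: ready={F} → run F
t=21: ready={F} → run F
t=22: ready={F} → run F
t=23: ready={F} → run F
t=24: (idle)
t=25: (idle)
t=26: (idle)

running at tick 16 = H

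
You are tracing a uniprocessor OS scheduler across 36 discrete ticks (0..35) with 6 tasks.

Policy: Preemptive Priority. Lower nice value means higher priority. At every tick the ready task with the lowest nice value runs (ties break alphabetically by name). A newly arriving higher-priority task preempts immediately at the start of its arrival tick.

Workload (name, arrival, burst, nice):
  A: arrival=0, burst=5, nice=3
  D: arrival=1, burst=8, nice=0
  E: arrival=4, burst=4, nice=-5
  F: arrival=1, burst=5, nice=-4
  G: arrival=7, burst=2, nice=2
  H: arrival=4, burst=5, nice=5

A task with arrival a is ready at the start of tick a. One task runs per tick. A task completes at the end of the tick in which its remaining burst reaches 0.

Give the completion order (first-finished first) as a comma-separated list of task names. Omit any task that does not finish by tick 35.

completion order = E, F, D, G, A, H

t=0: ready={A} → run A
t=1: ready={A,D,F} → run F
t=2: ready={A,D,F} → run F
t=3: ready={A,D,F} → run F
t=4: ready={A,D,E,F,H} → run E
t=5: ready={A,D,E,F,H} → run E
t=6: ready={A,D,E,F,H} → run E
t=7: ready={A,D,E,F,G,H} → run E
t=8: ready={A,D,F,G,H} → run F
t=9: ready={A,D,F,G,H} → run F
t=10: ready={A,D,G,H} → run D
t=11: ready={A,D,G,H} → run D
t=12: ready={A,D,G,H} → run D
t=13: ready={A,D,G,H} → run D
t=14: ready={A,D,G,H} → run D
t=15: ready={A,D,G,H} → run D
t=16: ready={A,D,G,H} → run D
t=17: ready={A,D,G,H} → run D
t=18: ready={A,G,H} → run G
t=19: ready={A,G,H} → run G
t=20: ready={A,H} → run A
t=21: ready={A,H} → run A
t=22: ready={A,H} → run A
t=23: ready={A,H} → run A
t=24: ready={H} → run H
t=25: ready={H} → run H
t=26: ready={H} → run H
t=27: ready={H} → run H
t=28: ready={H} → run H
t=29: (idle)
t=30: (idle)
t=31: (idle)
t=32: (idle)
t=33: (idle)
t=34: (idle)
t=35: (idle)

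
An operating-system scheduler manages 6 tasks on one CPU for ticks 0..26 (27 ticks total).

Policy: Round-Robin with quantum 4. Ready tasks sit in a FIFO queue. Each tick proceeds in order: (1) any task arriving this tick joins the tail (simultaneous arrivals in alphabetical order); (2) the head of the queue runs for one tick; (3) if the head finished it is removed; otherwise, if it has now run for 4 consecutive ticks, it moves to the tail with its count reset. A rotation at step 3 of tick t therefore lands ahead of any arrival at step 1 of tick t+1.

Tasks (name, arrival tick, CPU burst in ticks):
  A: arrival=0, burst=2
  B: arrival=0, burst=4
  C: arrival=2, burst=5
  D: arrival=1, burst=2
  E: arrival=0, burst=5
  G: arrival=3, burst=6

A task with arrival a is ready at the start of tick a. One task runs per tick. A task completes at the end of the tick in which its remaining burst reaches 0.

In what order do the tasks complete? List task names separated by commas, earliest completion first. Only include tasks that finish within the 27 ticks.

t=0: queue=[A,B,E] q_used=0 → run A
t=1: queue=[A,B,E,D] q_used=1 → run A
t=2: queue=[B,E,D,C] q_used=0 → run B
t=3: queue=[B,E,D,C,G] q_used=1 → run B
t=4: queue=[B,E,D,C,G] q_used=2 → run B
t=5: queue=[B,E,D,C,G] q_used=3 → run B
t=6: queue=[E,D,C,G] q_used=0 → run E
t=7: queue=[E,D,C,G] q_used=1 → run E
t=8: queue=[E,D,C,G] q_used=2 → run E
t=9: queue=[E,D,C,G] q_used=3 → run E
t=10: queue=[D,C,G,E] q_used=0 → run D
t=11: queue=[D,C,G,E] q_used=1 → run D
t=12: queue=[C,G,E] q_used=0 → run C
t=13: queue=[C,G,E] q_used=1 → run C
t=14: queue=[C,G,E] q_used=2 → run C
t=15: queue=[C,G,E] q_used=3 → run C
t=16: queue=[G,E,C] q_used=0 → run G
t=17: queue=[G,E,C] q_used=1 → run G
t=18: queue=[G,E,C] q_used=2 → run G
t=19: queue=[G,E,C] q_used=3 → run G
t=20: queue=[E,C,G] q_used=0 → run E
t=21: queue=[C,G] q_used=0 → run C
t=22: queue=[G] q_used=0 → run G
t=23: queue=[G] q_used=1 → run G
t=24: (idle)
t=25: (idle)
t=26: (idle)

completion order = A, B, D, E, C, G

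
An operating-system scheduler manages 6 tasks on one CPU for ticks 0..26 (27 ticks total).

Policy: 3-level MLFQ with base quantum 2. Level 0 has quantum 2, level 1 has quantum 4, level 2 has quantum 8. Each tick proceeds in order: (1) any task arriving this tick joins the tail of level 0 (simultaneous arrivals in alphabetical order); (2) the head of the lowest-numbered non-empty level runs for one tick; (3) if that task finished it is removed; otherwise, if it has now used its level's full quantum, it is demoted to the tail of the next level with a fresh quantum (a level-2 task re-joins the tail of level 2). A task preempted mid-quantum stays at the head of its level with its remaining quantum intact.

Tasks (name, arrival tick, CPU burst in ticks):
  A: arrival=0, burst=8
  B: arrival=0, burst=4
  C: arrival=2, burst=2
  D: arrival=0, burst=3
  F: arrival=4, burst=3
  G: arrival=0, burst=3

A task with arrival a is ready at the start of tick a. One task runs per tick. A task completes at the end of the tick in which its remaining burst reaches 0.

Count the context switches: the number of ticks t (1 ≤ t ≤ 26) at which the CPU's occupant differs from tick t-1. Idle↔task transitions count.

t=0: L0/L1/L2 = ABDG/-/- → run A
t=1: L0/L1/L2 = ABDG/-/- → run A
t=2: L0/L1/L2 = BDGC/A/- → run B
t=3: L0/L1/L2 = BDGC/A/- → run B
t=4: L0/L1/L2 = DGCF/AB/- → run D
t=5: L0/L1/L2 = DGCF/AB/- → run D
t=6: L0/L1/L2 = GCF/ABD/- → run G
t=7: L0/L1/L2 = GCF/ABD/- → run G
t=8: L0/L1/L2 = CF/ABDG/- → run C
t=9: L0/L1/L2 = CF/ABDG/- → run C
t=10: L0/L1/L2 = F/ABDG/- → run F
t=11: L0/L1/L2 = F/ABDG/- → run F
t=12: L0/L1/L2 = -/ABDGF/- → run A
t=13: L0/L1/L2 = -/ABDGF/- → run A
t=14: L0/L1/L2 = -/ABDGF/- → run A
t=15: L0/L1/L2 = -/ABDGF/- → run A
t=16: L0/L1/L2 = -/BDGF/A → run B
t=17: L0/L1/L2 = -/BDGF/A → run B
t=18: L0/L1/L2 = -/DGF/A → run D
t=19: L0/L1/L2 = -/GF/A → run G
t=20: L0/L1/L2 = -/F/A → run F
t=21: L0/L1/L2 = -/-/A → run A
t=22: L0/L1/L2 = -/-/A → run A
t=23: (idle)
t=24: (idle)
t=25: (idle)
t=26: (idle)

context switches = 12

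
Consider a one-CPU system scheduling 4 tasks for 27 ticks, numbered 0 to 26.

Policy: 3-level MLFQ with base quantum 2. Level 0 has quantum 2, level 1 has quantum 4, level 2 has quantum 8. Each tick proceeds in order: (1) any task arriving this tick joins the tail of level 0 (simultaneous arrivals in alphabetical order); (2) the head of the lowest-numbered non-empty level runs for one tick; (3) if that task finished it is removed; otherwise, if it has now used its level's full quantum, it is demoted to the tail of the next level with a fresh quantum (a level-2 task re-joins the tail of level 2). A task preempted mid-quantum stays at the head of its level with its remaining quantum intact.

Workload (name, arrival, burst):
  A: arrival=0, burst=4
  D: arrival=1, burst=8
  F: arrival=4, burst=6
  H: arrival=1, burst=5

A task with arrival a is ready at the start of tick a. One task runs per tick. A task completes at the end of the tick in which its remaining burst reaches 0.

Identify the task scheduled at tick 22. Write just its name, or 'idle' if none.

running at tick 22 = D

t=0: L0/L1/L2 = A/-/- → run A
t=1: L0/L1/L2 = ADH/-/- → run A
t=2: L0/L1/L2 = DH/A/- → run D
t=3: L0/L1/L2 = DH/A/- → run D
t=4: L0/L1/L2 = HF/AD/- → run H
t=5: L0/L1/L2 = HF/AD/- → run H
t=6: L0/L1/L2 = F/ADH/- → run F
t=7: L0/L1/L2 = F/ADH/- → run F
t=8: L0/L1/L2 = -/ADHF/- → run A
t=9: L0/L1/L2 = -/ADHF/- → run A
t=10: L0/L1/L2 = -/DHF/- → run D
t=11: L0/L1/L2 = -/DHF/- → run D
t=12: L0/L1/L2 = -/DHF/- → run D
t=13: L0/L1/L2 = -/DHF/- → run D
t=14: L0/L1/L2 = -/HF/D → run H
t=15: L0/L1/L2 = -/HF/D → run H
t=16: L0/L1/L2 = -/HF/D → run H
t=17: L0/L1/L2 = -/F/D → run F
t=18: L0/L1/L2 = -/F/D → run F
t=19: L0/L1/L2 = -/F/D → run F
t=20: L0/L1/L2 = -/F/D → run F
t=21: L0/L1/L2 = -/-/D → run D
t=22: L0/L1/L2 = -/-/D → run D
t=23: (idle)
t=24: (idle)
t=25: (idle)
t=26: (idle)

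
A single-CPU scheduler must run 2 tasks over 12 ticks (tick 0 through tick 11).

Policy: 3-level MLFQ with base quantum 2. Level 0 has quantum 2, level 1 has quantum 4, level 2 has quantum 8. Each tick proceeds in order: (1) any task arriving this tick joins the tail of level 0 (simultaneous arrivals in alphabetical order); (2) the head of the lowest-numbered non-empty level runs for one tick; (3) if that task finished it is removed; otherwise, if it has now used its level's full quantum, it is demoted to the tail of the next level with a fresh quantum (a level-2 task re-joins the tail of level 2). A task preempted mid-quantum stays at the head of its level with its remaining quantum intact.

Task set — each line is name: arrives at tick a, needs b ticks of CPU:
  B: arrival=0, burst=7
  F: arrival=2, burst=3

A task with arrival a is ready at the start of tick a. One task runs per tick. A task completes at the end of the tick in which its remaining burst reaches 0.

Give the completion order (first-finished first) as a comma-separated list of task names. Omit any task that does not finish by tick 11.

t=0: L0/L1/L2 = B/-/- → run B
t=1: L0/L1/L2 = B/-/- → run B
t=2: L0/L1/L2 = F/B/- → run F
t=3: L0/L1/L2 = F/B/- → run F
t=4: L0/L1/L2 = -/BF/- → run B
t=5: L0/L1/L2 = -/BF/- → run B
t=6: L0/L1/L2 = -/BF/- → run B
t=7: L0/L1/L2 = -/BF/- → run B
t=8: L0/L1/L2 = -/F/B → run F
t=9: L0/L1/L2 = -/-/B → run B
t=10: (idle)
t=11: (idle)

completion order = F, B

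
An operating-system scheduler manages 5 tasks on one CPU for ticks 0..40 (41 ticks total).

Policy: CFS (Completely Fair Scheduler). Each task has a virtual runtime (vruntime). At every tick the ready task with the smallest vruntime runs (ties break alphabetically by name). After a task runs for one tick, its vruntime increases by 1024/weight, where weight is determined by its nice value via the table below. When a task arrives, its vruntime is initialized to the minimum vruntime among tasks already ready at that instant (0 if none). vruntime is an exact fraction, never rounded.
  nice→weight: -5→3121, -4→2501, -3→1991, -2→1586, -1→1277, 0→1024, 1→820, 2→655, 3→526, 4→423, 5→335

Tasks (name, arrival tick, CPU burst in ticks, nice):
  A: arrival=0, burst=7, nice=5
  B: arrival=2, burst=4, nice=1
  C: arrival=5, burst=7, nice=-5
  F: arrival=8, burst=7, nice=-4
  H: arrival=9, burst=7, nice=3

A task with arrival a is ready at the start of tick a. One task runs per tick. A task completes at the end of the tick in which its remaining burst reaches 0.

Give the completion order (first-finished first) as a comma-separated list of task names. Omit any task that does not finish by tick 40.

completion order = B, C, F, A, H

t=0: vr[A=0] → run A
t=1: vr[A=1024/335] → run A
t=2: vr[A=2048/335 B=2048/335] → run A
t=3: vr[A=3072/335 B=2048/335] → run B
t=4: vr[A=3072/335 B=20224/2747] → run B
t=5: vr[A=3072/335 B=118272/13735 C=118272/13735] → run B
t=6: vr[A=3072/335 B=135424/13735 C=118272/13735] → run C
t=7: vr[A=3072/335 B=135424/13735 C=383191552/42866935] → run C
t=8: vr[A=3072/335 B=135424/13735 C=397256192/42866935 F=3072/335] → run A
t=9: vr[A=4096/335 B=135424/13735 C=397256192/42866935 F=3072/335 H=3072/335] → run F
t=10: vr[A=4096/335 B=135424/13735 C=397256192/42866935 F=8026112/837835 H=3072/335] → run H
t=11: vr[A=4096/335 B=135424/13735 C=397256192/42866935 F=8026112/837835 H=979456/88105] → run C
t=12: vr[A=4096/335 B=135424/13735 C=411320832/42866935 F=8026112/837835 H=979456/88105] → run F
t=13: vr[A=4096/335 B=135424/13735 C=411320832/42866935 F=8369152/837835 H=979456/88105] → run C
t=14: vr[A=4096/335 B=135424/13735 C=425385472/42866935 F=8369152/837835 H=979456/88105] → run B
t=15: vr[A=4096/335 C=425385472/42866935 F=8369152/837835 H=979456/88105] → run C
t=16: vr[A=4096/335 C=439450112/42866935 F=8369152/837835 H=979456/88105] → run F
t=17: vr[A=4096/335 C=439450112/42866935 F=8712192/837835 H=979456/88105] → run C
t=18: vr[A=4096/335 C=453514752/42866935 F=8712192/837835 H=979456/88105] → run F
t=19: vr[A=4096/335 C=453514752/42866935 F=9055232/837835 H=979456/88105] → run C
t=20: vr[A=4096/335 F=9055232/837835 H=979456/88105] → run F
t=21: vr[A=4096/335 F=9398272/837835 H=979456/88105] → run H
t=22: vr[A=4096/335 F=9398272/837835 H=1150976/88105] → run F
t=23: vr[A=4096/335 F=9741312/837835 H=1150976/88105] → run F
t=24: vr[A=4096/335 H=1150976/88105] → run A
t=25: vr[A=1024/67 H=1150976/88105] → run H
t=26: vr[A=1024/67 H=1322496/88105] → run H
t=27: vr[A=1024/67 H=1494016/88105] → run A
t=28: vr[A=6144/335 H=1494016/88105] → run H
t=29: vr[A=6144/335 H=1665536/88105] → run A
t=30: vr[H=1665536/88105] → run H
t=31: vr[H=1837056/88105] → run H
t=32: (idle)
t=33: (idle)
t=34: (idle)
t=35: (idle)
t=36: (idle)
t=37: (idle)
t=38: (idle)
t=39: (idle)
t=40: (idle)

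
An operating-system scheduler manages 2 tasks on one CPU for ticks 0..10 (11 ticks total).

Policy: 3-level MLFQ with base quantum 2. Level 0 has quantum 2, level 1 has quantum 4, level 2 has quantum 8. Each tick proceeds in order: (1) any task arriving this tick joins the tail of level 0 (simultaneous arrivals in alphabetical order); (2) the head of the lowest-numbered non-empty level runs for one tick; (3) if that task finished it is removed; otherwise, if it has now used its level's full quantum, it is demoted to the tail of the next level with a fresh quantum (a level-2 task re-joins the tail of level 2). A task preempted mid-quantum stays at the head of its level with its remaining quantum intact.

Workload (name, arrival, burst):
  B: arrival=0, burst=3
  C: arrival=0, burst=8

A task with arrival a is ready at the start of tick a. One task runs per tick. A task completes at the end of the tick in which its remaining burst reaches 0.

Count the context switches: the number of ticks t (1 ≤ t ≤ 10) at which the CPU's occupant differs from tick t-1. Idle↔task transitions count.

t=0: L0/L1/L2 = BC/-/- → run B
t=1: L0/L1/L2 = BC/-/- → run B
t=2: L0/L1/L2 = C/B/- → run C
t=3: L0/L1/L2 = C/B/- → run C
t=4: L0/L1/L2 = -/BC/- → run B
t=5: L0/L1/L2 = -/C/- → run C
t=6: L0/L1/L2 = -/C/- → run C
t=7: L0/L1/L2 = -/C/- → run C
t=8: L0/L1/L2 = -/C/- → run C
t=9: L0/L1/L2 = -/-/C → run C
t=10: L0/L1/L2 = -/-/C → run C

context switches = 3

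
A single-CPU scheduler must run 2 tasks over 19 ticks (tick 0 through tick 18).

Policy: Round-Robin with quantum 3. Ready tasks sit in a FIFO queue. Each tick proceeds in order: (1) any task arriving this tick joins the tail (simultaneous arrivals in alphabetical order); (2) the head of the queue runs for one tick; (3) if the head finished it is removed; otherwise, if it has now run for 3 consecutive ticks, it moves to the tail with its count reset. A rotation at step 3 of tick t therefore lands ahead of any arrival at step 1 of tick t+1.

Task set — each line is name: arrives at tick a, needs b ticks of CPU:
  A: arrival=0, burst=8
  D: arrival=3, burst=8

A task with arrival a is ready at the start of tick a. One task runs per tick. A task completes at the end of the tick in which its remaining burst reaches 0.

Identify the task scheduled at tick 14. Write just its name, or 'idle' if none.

t=0: queue=[A] q_used=0 → run A
t=1: queue=[A] q_used=1 → run A
t=2: queue=[A] q_used=2 → run A
t=3: queue=[A,D] q_used=0 → run A
t=4: queue=[A,D] q_used=1 → run A
t=5: queue=[A,D] q_used=2 → run A
t=6: queue=[D,A] q_used=0 → run D
t=7: queue=[D,A] q_used=1 → run D
t=8: queue=[D,A] q_used=2 → run D
t=9: queue=[A,D] q_used=0 → run A
t=10: queue=[A,D] q_used=1 → run A
t=11: queue=[D] q_used=0 → run D
t=12: queue=[D] q_used=1 → run D
t=13: queue=[D] q_used=2 → run D
t=14: queue=[D] q_used=0 → run D
t=15: queue=[D] q_used=1 → run D
t=16: (idle)
t=17: (idle)
t=18: (idle)

running at tick 14 = D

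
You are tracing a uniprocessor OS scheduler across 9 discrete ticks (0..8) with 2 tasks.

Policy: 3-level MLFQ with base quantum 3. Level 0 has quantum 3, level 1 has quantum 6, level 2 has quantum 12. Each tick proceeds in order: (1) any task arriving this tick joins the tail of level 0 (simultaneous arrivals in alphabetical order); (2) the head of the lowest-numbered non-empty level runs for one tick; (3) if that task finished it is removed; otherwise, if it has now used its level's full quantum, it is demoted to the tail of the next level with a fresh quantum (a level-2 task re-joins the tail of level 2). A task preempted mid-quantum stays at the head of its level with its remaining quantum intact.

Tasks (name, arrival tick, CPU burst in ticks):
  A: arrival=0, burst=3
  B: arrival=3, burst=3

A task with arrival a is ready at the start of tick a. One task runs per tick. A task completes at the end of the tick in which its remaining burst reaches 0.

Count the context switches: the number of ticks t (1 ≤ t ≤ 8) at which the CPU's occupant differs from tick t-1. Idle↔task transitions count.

t=0: L0/L1/L2 = A/-/- → run A
t=1: L0/L1/L2 = A/-/- → run A
t=2: L0/L1/L2 = A/-/- → run A
t=3: L0/L1/L2 = B/-/- → run B
t=4: L0/L1/L2 = B/-/- → run B
t=5: L0/L1/L2 = B/-/- → run B
t=6: (idle)
t=7: (idle)
t=8: (idle)

context switches = 2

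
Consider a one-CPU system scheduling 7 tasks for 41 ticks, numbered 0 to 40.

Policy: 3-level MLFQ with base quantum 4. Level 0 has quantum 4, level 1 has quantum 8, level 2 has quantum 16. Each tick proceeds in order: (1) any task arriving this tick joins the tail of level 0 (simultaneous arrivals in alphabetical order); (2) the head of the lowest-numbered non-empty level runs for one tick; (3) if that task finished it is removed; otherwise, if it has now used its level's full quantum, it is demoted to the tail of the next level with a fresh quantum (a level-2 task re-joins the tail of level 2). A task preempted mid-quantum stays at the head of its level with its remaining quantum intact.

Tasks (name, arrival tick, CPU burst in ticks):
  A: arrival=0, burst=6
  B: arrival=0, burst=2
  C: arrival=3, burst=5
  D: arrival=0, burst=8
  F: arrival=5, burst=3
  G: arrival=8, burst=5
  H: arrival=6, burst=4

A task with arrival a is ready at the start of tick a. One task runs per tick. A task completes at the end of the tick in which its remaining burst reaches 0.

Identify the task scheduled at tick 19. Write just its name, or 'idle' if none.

running at tick 19 = H

t=0: L0/L1/L2 = ABD/-/- → run A
t=1: L0/L1/L2 = ABD/-/- → run A
t=2: L0/L1/L2 = ABD/-/- → run A
t=3: L0/L1/L2 = ABDC/-/- → run A
t=4: L0/L1/L2 = BDC/A/- → run B
t=5: L0/L1/L2 = BDCF/A/- → run B
t=6: L0/L1/L2 = DCFH/A/- → run D
t=7: L0/L1/L2 = DCFH/A/- → run D
t=8: L0/L1/L2 = DCFHG/A/- → run D
t=9: L0/L1/L2 = DCFHG/A/- → run D
t=10: L0/L1/L2 = CFHG/AD/- → run C
t=11: L0/L1/L2 = CFHG/AD/- → run C
t=12: L0/L1/L2 = CFHG/AD/- → run C
t=13: L0/L1/L2 = CFHG/AD/- → run C
t=14: L0/L1/L2 = FHG/ADC/- → run F
t=15: L0/L1/L2 = FHG/ADC/- → run F
t=16: L0/L1/L2 = FHG/ADC/- → run F
t=17: L0/L1/L2 = HG/ADC/- → run H
t=18: L0/L1/L2 = HG/ADC/- → run H
t=19: L0/L1/L2 = HG/ADC/- → run H
t=20: L0/L1/L2 = HG/ADC/- → run H
t=21: L0/L1/L2 = G/ADC/- → run G
t=22: L0/L1/L2 = G/ADC/- → run G
t=23: L0/L1/L2 = G/ADC/- → run G
t=24: L0/L1/L2 = G/ADC/- → run G
t=25: L0/L1/L2 = -/ADCG/- → run A
t=26: L0/L1/L2 = -/ADCG/- → run A
t=27: L0/L1/L2 = -/DCG/- → run D
t=28: L0/L1/L2 = -/DCG/- → run D
t=29: L0/L1/L2 = -/DCG/- → run D
t=30: L0/L1/L2 = -/DCG/- → run D
t=31: L0/L1/L2 = -/CG/- → run C
t=32: L0/L1/L2 = -/G/- → run G
t=33: (idle)
t=34: (idle)
t=35: (idle)
t=36: (idle)
t=37: (idle)
t=38: (idle)
t=39: (idle)
t=40: (idle)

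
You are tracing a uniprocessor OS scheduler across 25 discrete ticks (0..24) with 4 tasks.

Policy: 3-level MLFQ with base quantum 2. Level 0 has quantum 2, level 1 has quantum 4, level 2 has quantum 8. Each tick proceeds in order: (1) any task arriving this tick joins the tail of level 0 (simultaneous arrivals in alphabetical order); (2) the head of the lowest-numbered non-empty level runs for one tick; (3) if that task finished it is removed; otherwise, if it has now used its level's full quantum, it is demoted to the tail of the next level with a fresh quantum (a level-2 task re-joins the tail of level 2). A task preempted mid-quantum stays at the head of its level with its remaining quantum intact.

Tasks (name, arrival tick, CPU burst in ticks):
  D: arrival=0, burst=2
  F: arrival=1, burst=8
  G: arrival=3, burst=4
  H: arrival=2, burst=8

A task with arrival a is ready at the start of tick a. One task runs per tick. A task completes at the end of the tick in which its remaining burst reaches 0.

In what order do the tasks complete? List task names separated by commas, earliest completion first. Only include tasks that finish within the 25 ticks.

completion order = D, G, F, H

t=0: L0/L1/L2 = D/-/- → run D
t=1: L0/L1/L2 = DF/-/- → run D
t=2: L0/L1/L2 = FH/-/- → run F
t=3: L0/L1/L2 = FHG/-/- → run F
t=4: L0/L1/L2 = HG/F/- → run H
t=5: L0/L1/L2 = HG/F/- → run H
t=6: L0/L1/L2 = G/FH/- → run G
t=7: L0/L1/L2 = G/FH/- → run G
t=8: L0/L1/L2 = -/FHG/- → run F
t=9: L0/L1/L2 = -/FHG/- → run F
t=10: L0/L1/L2 = -/FHG/- → run F
t=11: L0/L1/L2 = -/FHG/- → run F
t=12: L0/L1/L2 = -/HG/F → run H
t=13: L0/L1/L2 = -/HG/F → run H
t=14: L0/L1/L2 = -/HG/F → run H
t=15: L0/L1/L2 = -/HG/F → run H
t=16: L0/L1/L2 = -/G/FH → run G
t=17: L0/L1/L2 = -/G/FH → run G
t=18: L0/L1/L2 = -/-/FH → run F
t=19: L0/L1/L2 = -/-/FH → run F
t=20: L0/L1/L2 = -/-/H → run H
t=21: L0/L1/L2 = -/-/H → run H
t=22: (idle)
t=23: (idle)
t=24: (idle)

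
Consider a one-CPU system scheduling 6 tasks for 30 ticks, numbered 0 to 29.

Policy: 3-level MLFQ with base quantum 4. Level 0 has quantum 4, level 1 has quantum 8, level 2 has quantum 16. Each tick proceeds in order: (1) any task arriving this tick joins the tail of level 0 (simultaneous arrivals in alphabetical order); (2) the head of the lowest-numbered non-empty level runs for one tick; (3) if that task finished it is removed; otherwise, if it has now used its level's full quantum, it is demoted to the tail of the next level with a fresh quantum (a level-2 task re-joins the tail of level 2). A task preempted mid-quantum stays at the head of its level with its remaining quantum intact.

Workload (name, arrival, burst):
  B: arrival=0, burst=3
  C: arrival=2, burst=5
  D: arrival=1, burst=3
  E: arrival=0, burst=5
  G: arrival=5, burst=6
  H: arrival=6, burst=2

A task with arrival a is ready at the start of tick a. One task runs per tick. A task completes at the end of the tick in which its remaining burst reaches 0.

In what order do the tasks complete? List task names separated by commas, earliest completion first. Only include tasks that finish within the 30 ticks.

t=0: L0/L1/L2 = BE/-/- → run B
t=1: L0/L1/L2 = BED/-/- → run B
t=2: L0/L1/L2 = BEDC/-/- → run B
t=3: L0/L1/L2 = EDC/-/- → run E
t=4: L0/L1/L2 = EDC/-/- → run E
t=5: L0/L1/L2 = EDCG/-/- → run E
t=6: L0/L1/L2 = EDCGH/-/- → run E
t=7: L0/L1/L2 = DCGH/E/- → run D
t=8: L0/L1/L2 = DCGH/E/- → run D
t=9: L0/L1/L2 = DCGH/E/- → run D
t=10: L0/L1/L2 = CGH/E/- → run C
t=11: L0/L1/L2 = CGH/E/- → run C
t=12: L0/L1/L2 = CGH/E/- → run C
t=13: L0/L1/L2 = CGH/E/- → run C
t=14: L0/L1/L2 = GH/EC/- → run G
t=15: L0/L1/L2 = GH/EC/- → run G
t=16: L0/L1/L2 = GH/EC/- → run G
t=17: L0/L1/L2 = GH/EC/- → run G
t=18: L0/L1/L2 = H/ECG/- → run H
t=19: L0/L1/L2 = H/ECG/- → run H
t=20: L0/L1/L2 = -/ECG/- → run E
t=21: L0/L1/L2 = -/CG/- → run C
t=22: L0/L1/L2 = -/G/- → run G
t=23: L0/L1/L2 = -/G/- → run G
t=24: (idle)
t=25: (idle)
t=26: (idle)
t=27: (idle)
t=28: (idle)
t=29: (idle)

completion order = B, D, H, E, C, G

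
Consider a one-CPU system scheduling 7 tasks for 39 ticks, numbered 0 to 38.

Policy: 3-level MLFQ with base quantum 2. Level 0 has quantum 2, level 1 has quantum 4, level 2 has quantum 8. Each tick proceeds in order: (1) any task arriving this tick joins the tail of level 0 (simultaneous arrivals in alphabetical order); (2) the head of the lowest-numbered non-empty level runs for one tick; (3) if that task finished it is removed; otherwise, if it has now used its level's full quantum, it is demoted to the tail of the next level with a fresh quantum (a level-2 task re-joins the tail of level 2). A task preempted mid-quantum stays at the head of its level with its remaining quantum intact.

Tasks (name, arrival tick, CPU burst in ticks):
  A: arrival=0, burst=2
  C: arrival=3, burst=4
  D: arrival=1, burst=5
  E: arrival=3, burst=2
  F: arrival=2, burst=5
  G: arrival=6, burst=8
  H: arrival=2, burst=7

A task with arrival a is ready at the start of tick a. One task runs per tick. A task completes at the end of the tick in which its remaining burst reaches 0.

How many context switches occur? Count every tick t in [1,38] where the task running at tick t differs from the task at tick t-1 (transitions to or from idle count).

context switches = 14

t=0: L0/L1/L2 = A/-/- → run A
t=1: L0/L1/L2 = AD/-/- → run A
t=2: L0/L1/L2 = DFH/-/- → run D
t=3: L0/L1/L2 = DFHCE/-/- → run D
t=4: L0/L1/L2 = FHCE/D/- → run F
t=5: L0/L1/L2 = FHCE/D/- → run F
t=6: L0/L1/L2 = HCEG/DF/- → run H
t=7: L0/L1/L2 = HCEG/DF/- → run H
t=8: L0/L1/L2 = CEG/DFH/- → run C
t=9: L0/L1/L2 = CEG/DFH/- → run C
t=10: L0/L1/L2 = EG/DFHC/- → run E
t=11: L0/L1/L2 = EG/DFHC/- → run E
t=12: L0/L1/L2 = G/DFHC/- → run G
t=13: L0/L1/L2 = G/DFHC/- → run G
t=14: L0/L1/L2 = -/DFHCG/- → run D
t=15: L0/L1/L2 = -/DFHCG/- → run D
t=16: L0/L1/L2 = -/DFHCG/- → run D
t=17: L0/L1/L2 = -/FHCG/- → run F
t=18: L0/L1/L2 = -/FHCG/- → run F
t=19: L0/L1/L2 = -/FHCG/- → run F
t=20: L0/L1/L2 = -/HCG/- → run H
t=21: L0/L1/L2 = -/HCG/- → run H
t=22: L0/L1/L2 = -/HCG/- → run H
t=23: L0/L1/L2 = -/HCG/- → run H
t=24: L0/L1/L2 = -/CG/H → run C
t=25: L0/L1/L2 = -/CG/H → run C
t=26: L0/L1/L2 = -/G/H → run G
t=27: L0/L1/L2 = -/G/H → run G
t=28: L0/L1/L2 = -/G/H → run G
t=29: L0/L1/L2 = -/G/H → run G
t=30: L0/L1/L2 = -/-/HG → run H
t=31: L0/L1/L2 = -/-/G → run G
t=32: L0/L1/L2 = -/-/G → run G
t=33: (idle)
t=34: (idle)
t=35: (idle)
t=36: (idle)
t=37: (idle)
t=38: (idle)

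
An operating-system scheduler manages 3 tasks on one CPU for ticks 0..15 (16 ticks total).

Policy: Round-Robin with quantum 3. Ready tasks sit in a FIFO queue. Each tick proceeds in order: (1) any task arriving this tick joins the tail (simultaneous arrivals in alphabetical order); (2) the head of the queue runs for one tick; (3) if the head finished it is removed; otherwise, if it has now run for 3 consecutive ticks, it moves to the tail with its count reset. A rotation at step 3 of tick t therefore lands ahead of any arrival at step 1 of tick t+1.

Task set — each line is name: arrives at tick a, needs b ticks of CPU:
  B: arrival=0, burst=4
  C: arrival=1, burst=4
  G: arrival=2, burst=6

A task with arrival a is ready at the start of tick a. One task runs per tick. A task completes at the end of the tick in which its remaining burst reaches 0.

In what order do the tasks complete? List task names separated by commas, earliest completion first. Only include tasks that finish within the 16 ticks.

completion order = B, C, G

t=0: queue=[B] q_used=0 → run B
t=1: queue=[B,C] q_used=1 → run B
t=2: queue=[B,C,G] q_used=2 → run B
t=3: queue=[C,G,B] q_used=0 → run C
t=4: queue=[C,G,B] q_used=1 → run C
t=5: queue=[C,G,B] q_used=2 → run C
t=6: queue=[G,B,C] q_used=0 → run G
t=7: queue=[G,B,C] q_used=1 → run G
t=8: queue=[G,B,C] q_used=2 → run G
t=9: queue=[B,C,G] q_used=0 → run B
t=10: queue=[C,G] q_used=0 → run C
t=11: queue=[G] q_used=0 → run G
t=12: queue=[G] q_used=1 → run G
t=13: queue=[G] q_used=2 → run G
t=14: (idle)
t=15: (idle)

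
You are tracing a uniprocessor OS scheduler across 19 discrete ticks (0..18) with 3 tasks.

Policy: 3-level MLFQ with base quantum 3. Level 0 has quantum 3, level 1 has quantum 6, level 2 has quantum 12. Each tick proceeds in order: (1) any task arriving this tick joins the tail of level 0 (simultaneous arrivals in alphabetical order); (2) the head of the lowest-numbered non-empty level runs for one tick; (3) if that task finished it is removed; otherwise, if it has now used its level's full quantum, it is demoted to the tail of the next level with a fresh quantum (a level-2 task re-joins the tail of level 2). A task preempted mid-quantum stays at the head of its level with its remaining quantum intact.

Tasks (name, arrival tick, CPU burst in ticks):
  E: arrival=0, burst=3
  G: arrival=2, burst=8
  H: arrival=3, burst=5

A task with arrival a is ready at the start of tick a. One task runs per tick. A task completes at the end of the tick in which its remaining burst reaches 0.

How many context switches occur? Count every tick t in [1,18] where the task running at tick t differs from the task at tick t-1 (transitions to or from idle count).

context switches = 5

t=0: L0/L1/L2 = E/-/- → run E
t=1: L0/L1/L2 = E/-/- → run E
t=2: L0/L1/L2 = EG/-/- → run E
t=3: L0/L1/L2 = GH/-/- → run G
t=4: L0/L1/L2 = GH/-/- → run G
t=5: L0/L1/L2 = GH/-/- → run G
t=6: L0/L1/L2 = H/G/- → run H
t=7: L0/L1/L2 = H/G/- → run H
t=8: L0/L1/L2 = H/G/- → run H
t=9: L0/L1/L2 = -/GH/- → run G
t=10: L0/L1/L2 = -/GH/- → run G
t=11: L0/L1/L2 = -/GH/- → run G
t=12: L0/L1/L2 = -/GH/- → run G
t=13: L0/L1/L2 = -/GH/- → run G
t=14: L0/L1/L2 = -/H/- → run H
t=15: L0/L1/L2 = -/H/- → run H
t=16: (idle)
t=17: (idle)
t=18: (idle)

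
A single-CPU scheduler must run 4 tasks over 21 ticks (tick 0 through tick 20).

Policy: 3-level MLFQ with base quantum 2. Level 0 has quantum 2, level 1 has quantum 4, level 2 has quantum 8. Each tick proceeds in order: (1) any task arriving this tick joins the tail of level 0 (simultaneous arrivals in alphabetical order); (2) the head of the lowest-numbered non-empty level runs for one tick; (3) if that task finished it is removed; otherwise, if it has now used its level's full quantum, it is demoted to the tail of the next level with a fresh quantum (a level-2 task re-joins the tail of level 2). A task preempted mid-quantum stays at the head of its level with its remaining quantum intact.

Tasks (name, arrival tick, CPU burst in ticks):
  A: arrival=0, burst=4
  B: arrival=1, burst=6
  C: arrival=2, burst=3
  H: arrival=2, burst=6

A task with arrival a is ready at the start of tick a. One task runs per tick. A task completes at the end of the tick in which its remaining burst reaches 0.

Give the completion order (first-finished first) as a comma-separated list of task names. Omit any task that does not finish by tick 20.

completion order = A, B, C, H

t=0: L0/L1/L2 = A/-/- → run A
t=1: L0/L1/L2 = AB/-/- → run A
t=2: L0/L1/L2 = BCH/A/- → run B
t=3: L0/L1/L2 = BCH/A/- → run B
t=4: L0/L1/L2 = CH/AB/- → run C
t=5: L0/L1/L2 = CH/AB/- → run C
t=6: L0/L1/L2 = H/ABC/- → run H
t=7: L0/L1/L2 = H/ABC/- → run H
t=8: L0/L1/L2 = -/ABCH/- → run A
t=9: L0/L1/L2 = -/ABCH/- → run A
t=10: L0/L1/L2 = -/BCH/- → run B
t=11: L0/L1/L2 = -/BCH/- → run B
t=12: L0/L1/L2 = -/BCH/- → run B
t=13: L0/L1/L2 = -/BCH/- → run B
t=14: L0/L1/L2 = -/CH/- → run C
t=15: L0/L1/L2 = -/H/- → run H
t=16: L0/L1/L2 = -/H/- → run H
t=17: L0/L1/L2 = -/H/- → run H
t=18: L0/L1/L2 = -/H/- → run H
t=19: (idle)
t=20: (idle)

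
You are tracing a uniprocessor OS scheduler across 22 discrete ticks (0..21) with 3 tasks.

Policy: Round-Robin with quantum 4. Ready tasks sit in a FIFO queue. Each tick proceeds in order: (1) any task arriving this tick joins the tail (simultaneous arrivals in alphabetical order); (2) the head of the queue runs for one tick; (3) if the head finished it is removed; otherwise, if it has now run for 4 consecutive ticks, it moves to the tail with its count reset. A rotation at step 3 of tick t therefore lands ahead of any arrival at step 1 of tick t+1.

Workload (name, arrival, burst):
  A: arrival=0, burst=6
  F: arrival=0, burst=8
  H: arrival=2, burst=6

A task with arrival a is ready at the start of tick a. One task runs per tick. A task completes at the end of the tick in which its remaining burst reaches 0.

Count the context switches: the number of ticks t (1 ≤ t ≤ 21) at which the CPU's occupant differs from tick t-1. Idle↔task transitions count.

t=0: queue=[A,F] q_used=0 → run A
t=1: queue=[A,F] q_used=1 → run A
t=2: queue=[A,F,H] q_used=2 → run A
t=3: queue=[A,F,H] q_used=3 → run A
t=4: queue=[F,H,A] q_used=0 → run F
t=5: queue=[F,H,A] q_used=1 → run F
t=6: queue=[F,H,A] q_used=2 → run F
t=7: queue=[F,H,A] q_used=3 → run F
t=8: queue=[H,A,F] q_used=0 → run H
t=9: queue=[H,A,F] q_used=1 → run H
t=10: queue=[H,A,F] q_used=2 → run H
t=11: queue=[H,A,F] q_used=3 → run H
t=12: queue=[A,F,H] q_used=0 → run A
t=13: queue=[A,F,H] q_used=1 → run A
t=14: queue=[F,H] q_used=0 → run F
t=15: queue=[F,H] q_used=1 → run F
t=16: queue=[F,H] q_used=2 → run F
t=17: queue=[F,H] q_used=3 → run F
t=18: queue=[H] q_used=0 → run H
t=19: queue=[H] q_used=1 → run H
t=20: (idle)
t=21: (idle)

context switches = 6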